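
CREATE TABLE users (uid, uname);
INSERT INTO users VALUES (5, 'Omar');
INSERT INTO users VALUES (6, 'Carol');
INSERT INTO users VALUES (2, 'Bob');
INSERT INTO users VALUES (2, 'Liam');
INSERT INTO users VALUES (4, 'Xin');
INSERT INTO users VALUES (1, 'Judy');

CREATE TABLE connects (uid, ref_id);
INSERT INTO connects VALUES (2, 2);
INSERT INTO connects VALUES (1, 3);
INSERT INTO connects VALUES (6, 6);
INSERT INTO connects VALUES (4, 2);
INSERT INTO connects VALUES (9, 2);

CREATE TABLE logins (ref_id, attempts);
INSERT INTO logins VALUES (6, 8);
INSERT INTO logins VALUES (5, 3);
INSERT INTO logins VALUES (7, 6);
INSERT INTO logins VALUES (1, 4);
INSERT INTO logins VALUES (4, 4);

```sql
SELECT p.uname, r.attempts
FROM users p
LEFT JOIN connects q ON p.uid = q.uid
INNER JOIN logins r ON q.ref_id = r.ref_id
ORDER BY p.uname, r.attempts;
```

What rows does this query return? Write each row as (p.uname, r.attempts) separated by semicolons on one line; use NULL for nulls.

(Carol, 8)

Step 1 — p LEFT JOIN q on uid → 6 row(s).
Then INNER JOIN `logins r` on ref_id: keep only rows whose q.ref_id appears in r.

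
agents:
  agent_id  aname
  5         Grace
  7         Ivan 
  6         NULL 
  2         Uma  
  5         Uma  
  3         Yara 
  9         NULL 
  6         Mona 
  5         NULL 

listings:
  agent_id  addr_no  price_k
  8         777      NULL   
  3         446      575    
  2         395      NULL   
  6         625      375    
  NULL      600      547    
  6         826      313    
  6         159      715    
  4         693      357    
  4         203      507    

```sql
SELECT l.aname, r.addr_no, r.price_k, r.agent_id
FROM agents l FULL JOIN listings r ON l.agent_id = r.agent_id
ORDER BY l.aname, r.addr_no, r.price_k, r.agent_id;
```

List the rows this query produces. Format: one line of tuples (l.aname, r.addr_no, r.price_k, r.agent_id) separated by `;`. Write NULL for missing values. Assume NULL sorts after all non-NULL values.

FULL OUTER JOIN keeps every row from both sides; unmatched rows get NULL for the other side's columns.
Matching on l.agent_id = r.agent_id. A NULL in a compared column never satisfies the condition.
- l row (agent_id=5): no match → kept, r columns NULL.
- l row (agent_id=7): no match → kept, r columns NULL.
- l row (agent_id=6): matches 3 r row(s) → 3 output row(s).
- l row (agent_id=2): matches 1 r row(s) → 1 output row(s).
- l row (agent_id=5): no match → kept, r columns NULL.
- l row (agent_id=3): matches 1 r row(s) → 1 output row(s).
- l row (agent_id=9): no match → kept, r columns NULL.
- l row (agent_id=6): matches 3 r row(s) → 3 output row(s).
- l row (agent_id=5): no match → kept, r columns NULL.
- 4 row(s) from r found no l partner → padded with NULL.

(Grace, NULL, NULL, NULL); (Ivan, NULL, NULL, NULL); (Mona, 159, 715, 6); (Mona, 625, 375, 6); (Mona, 826, 313, 6); (Uma, 395, NULL, 2); (Uma, NULL, NULL, NULL); (Yara, 446, 575, 3); (NULL, 159, 715, 6); (NULL, 203, 507, 4); (NULL, 600, 547, NULL); (NULL, 625, 375, 6); (NULL, 693, 357, 4); (NULL, 777, NULL, 8); (NULL, 826, 313, 6); (NULL, NULL, NULL, NULL); (NULL, NULL, NULL, NULL)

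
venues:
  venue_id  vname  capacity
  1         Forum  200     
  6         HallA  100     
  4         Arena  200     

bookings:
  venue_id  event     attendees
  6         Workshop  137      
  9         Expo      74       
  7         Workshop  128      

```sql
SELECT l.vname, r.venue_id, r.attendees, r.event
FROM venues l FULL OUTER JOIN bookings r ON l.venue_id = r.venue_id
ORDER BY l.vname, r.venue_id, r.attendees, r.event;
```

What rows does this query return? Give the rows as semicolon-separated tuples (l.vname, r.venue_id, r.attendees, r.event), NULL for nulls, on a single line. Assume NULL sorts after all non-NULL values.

FULL OUTER JOIN keeps every row from both sides; unmatched rows get NULL for the other side's columns.
Matching on l.venue_id = r.venue_id.
Matched pairs: 1; unmatched l rows kept: 2; unmatched r rows kept: 2.

(Arena, NULL, NULL, NULL); (Forum, NULL, NULL, NULL); (HallA, 6, 137, Workshop); (NULL, 7, 128, Workshop); (NULL, 9, 74, Expo)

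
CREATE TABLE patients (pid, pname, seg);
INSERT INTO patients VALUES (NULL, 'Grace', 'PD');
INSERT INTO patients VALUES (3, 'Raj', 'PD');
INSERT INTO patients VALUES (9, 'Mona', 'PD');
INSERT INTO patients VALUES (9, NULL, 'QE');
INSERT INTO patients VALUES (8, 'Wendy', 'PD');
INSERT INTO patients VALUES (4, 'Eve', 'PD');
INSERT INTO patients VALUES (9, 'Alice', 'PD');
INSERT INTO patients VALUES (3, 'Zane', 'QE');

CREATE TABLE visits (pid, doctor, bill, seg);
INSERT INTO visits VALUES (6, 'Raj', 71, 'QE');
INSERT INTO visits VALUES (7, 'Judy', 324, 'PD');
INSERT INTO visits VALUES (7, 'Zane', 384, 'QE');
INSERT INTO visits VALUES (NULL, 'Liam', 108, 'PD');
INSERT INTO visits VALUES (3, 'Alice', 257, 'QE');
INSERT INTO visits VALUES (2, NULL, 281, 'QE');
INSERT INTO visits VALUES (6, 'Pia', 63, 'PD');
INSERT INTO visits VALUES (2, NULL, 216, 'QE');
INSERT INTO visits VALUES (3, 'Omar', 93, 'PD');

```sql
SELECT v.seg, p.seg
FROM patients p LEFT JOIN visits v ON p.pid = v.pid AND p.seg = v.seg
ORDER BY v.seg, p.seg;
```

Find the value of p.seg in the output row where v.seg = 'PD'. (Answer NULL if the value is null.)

PD

LEFT JOIN keeps every row from `patients`; unmatched rows get NULL for `visits`'s columns.
Matching on p.pid = v.pid AND p.seg = v.seg. A NULL in a compared column never satisfies the condition.
- p (pid=NULL, seg=PD) has no partner → padded with NULL.
- p (pid=3, seg=PD) pairs with 1 row(s) of v.
- p (pid=9, seg=PD) has no partner → padded with NULL.
- p (pid=9, seg=QE) has no partner → padded with NULL.
- p (pid=8, seg=PD) has no partner → padded with NULL.
- p (pid=4, seg=PD) has no partner → padded with NULL.
- p (pid=9, seg=PD) has no partner → padded with NULL.
- p (pid=3, seg=QE) pairs with 1 row(s) of v.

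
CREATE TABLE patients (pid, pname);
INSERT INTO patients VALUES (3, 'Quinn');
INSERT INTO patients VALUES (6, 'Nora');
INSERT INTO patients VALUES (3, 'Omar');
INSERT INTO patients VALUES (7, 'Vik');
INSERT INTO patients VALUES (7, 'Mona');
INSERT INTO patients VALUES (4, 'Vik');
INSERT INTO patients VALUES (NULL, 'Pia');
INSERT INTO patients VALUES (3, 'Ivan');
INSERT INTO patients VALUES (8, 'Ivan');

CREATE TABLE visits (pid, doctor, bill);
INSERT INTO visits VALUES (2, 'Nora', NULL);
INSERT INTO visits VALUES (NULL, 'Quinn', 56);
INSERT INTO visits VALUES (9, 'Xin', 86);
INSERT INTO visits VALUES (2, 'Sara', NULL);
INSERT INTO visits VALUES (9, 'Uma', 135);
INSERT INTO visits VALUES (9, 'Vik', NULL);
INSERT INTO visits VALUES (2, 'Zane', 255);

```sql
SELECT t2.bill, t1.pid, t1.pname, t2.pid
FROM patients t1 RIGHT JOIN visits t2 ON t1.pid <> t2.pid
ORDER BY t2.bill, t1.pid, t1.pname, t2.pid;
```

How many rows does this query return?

49

RIGHT JOIN keeps every row from `visits`; unmatched rows get NULL for `patients`'s columns.
Matching on t1.pid <> t2.pid. A NULL in a compared column never satisfies the condition.
- t1[0] pid=3 → 6 match(es) in t2 → 6 row(s).
- t1[1] pid=6 → 6 match(es) in t2 → 6 row(s).
- t1[2] pid=3 → 6 match(es) in t2 → 6 row(s).
- t1[3] pid=7 → 6 match(es) in t2 → 6 row(s).
- t1[4] pid=7 → 6 match(es) in t2 → 6 row(s).
- t1[5] pid=4 → 6 match(es) in t2 → 6 row(s).
- t1[6] pid=NULL → no match.
- t1[7] pid=3 → 6 match(es) in t2 → 6 row(s).
- t1[8] pid=8 → 6 match(es) in t2 → 6 row(s).
- plus 1 unmatched t2 row(s), each kept with NULL t1 columns.
Total: 48 matched + 1 padded = 49 rows.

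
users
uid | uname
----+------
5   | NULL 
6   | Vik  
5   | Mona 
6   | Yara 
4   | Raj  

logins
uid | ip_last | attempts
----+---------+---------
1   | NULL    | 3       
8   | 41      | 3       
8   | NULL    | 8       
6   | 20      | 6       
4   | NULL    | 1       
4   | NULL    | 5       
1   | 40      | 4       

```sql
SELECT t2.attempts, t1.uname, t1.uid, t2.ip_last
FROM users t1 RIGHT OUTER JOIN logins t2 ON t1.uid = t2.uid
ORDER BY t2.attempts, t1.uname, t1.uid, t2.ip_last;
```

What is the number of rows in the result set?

8

RIGHT JOIN keeps every row from `logins`; unmatched rows get NULL for `users`'s columns.
Matching on t1.uid = t2.uid.
- t1 (uid=5) has no partner in t2.
- t1 (uid=6) pairs with 1 row(s) of t2.
- t1 (uid=5) has no partner in t2.
- t1 (uid=6) pairs with 1 row(s) of t2.
- t1 (uid=4) pairs with 2 row(s) of t2.
- 4 row(s) from t2 found no t1 partner → padded with NULL.
Total: 4 matched + 4 padded = 8 rows.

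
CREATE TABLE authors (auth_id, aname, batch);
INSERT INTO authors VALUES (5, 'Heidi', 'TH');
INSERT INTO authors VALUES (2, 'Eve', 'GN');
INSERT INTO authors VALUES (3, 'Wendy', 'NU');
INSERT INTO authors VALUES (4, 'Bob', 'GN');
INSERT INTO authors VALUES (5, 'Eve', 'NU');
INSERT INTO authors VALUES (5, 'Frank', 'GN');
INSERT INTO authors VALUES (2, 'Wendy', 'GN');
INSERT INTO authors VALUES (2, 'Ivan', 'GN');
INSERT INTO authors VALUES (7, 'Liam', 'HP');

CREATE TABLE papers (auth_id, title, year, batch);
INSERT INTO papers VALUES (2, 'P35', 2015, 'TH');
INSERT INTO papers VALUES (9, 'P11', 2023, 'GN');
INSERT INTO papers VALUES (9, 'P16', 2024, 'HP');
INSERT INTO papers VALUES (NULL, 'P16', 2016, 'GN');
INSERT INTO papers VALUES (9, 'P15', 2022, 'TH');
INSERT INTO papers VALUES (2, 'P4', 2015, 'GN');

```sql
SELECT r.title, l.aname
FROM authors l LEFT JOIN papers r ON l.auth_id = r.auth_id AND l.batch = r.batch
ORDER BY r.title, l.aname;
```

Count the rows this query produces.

9

LEFT JOIN keeps every row from `authors`; unmatched rows get NULL for `papers`'s columns.
Matching on l.auth_id = r.auth_id AND l.batch = r.batch. A NULL in a compared column never satisfies the condition.
- auth_id=5, batch=TH: no r row matches, row kept with r columns NULL.
- auth_id=2, batch=GN: 1 matching r row(s), so 1 row(s) emitted.
- auth_id=3, batch=NU: no r row matches, row kept with r columns NULL.
- auth_id=4, batch=GN: no r row matches, row kept with r columns NULL.
- auth_id=5, batch=NU: no r row matches, row kept with r columns NULL.
- auth_id=5, batch=GN: no r row matches, row kept with r columns NULL.
- auth_id=2, batch=GN: 1 matching r row(s), so 1 row(s) emitted.
- auth_id=2, batch=GN: 1 matching r row(s), so 1 row(s) emitted.
- auth_id=7, batch=HP: no r row matches, row kept with r columns NULL.
Total: 3 matched + 6 padded = 9 rows.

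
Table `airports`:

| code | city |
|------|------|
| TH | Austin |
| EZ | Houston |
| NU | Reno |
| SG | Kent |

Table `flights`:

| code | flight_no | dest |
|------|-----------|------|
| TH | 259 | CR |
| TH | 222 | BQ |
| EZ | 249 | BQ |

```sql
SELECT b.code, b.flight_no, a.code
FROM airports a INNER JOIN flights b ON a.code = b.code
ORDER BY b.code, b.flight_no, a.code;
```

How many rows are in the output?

3

INNER JOIN keeps only pairs where the ON condition holds.
Matching on a.code = b.code.
Matched pairs: 3.
Total: 3 rows.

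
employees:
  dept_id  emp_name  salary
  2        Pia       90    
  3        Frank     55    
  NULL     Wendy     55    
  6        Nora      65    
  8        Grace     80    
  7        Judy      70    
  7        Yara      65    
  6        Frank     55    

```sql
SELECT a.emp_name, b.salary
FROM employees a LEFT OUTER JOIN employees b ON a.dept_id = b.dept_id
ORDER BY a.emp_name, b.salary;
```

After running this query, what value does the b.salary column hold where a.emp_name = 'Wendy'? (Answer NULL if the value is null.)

LEFT JOIN keeps every row from `employees a`; unmatched rows get NULL for `employees b`'s columns.
Matching on a.dept_id = b.dept_id. A NULL in a compared column never satisfies the condition.
Matched pairs: 11; unmatched a rows kept: 1.

NULL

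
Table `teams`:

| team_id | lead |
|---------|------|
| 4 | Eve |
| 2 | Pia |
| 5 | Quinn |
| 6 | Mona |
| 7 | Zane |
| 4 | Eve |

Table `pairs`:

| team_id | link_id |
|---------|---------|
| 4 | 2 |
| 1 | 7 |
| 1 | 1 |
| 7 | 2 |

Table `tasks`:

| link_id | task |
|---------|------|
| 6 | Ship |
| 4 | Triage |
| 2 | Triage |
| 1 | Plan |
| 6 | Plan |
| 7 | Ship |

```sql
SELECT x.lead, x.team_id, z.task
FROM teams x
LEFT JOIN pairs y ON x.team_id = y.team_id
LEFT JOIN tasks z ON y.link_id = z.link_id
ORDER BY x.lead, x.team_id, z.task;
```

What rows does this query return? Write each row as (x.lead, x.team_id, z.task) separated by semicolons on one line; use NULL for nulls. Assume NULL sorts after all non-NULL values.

Step 1 — x LEFT JOIN y on team_id → 6 row(s).
Then LEFT JOIN `tasks z` on link_id: each of those 6 rows is kept; rows whose y.link_id has no match in z get NULL for z's columns.

(Eve, 4, Triage); (Eve, 4, Triage); (Mona, 6, NULL); (Pia, 2, NULL); (Quinn, 5, NULL); (Zane, 7, Triage)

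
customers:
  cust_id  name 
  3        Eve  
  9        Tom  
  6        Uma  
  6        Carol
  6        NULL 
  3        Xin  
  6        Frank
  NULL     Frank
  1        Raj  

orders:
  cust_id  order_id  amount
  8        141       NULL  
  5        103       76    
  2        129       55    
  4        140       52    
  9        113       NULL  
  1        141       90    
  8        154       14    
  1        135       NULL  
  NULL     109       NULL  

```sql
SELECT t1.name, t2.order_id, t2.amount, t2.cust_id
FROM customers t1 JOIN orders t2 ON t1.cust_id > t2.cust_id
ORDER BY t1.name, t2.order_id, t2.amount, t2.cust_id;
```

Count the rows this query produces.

33

INNER JOIN keeps only pairs where the ON condition holds.
Matching on t1.cust_id > t2.cust_id. A NULL in a compared column never satisfies the condition.
- t1[0] cust_id=3 → 3 match(es) in t2 → 3 row(s).
- t1[1] cust_id=9 → 7 match(es) in t2 → 7 row(s).
- t1[2] cust_id=6 → 5 match(es) in t2 → 5 row(s).
- t1[3] cust_id=6 → 5 match(es) in t2 → 5 row(s).
- t1[4] cust_id=6 → 5 match(es) in t2 → 5 row(s).
- t1[5] cust_id=3 → 3 match(es) in t2 → 3 row(s).
- t1[6] cust_id=6 → 5 match(es) in t2 → 5 row(s).
- t1[7] cust_id=NULL → no match; dropped.
- t1[8] cust_id=1 → no match; dropped.
Total: 33 rows.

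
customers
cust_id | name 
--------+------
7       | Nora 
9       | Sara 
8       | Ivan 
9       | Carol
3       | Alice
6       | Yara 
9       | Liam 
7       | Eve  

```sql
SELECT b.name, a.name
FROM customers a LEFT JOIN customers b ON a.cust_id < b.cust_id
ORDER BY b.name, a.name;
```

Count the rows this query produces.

LEFT JOIN keeps every row from `customers a`; unmatched rows get NULL for `customers b`'s columns.
Matching on a.cust_id < b.cust_id.
Matched pairs: 24; unmatched a rows kept: 3.
Total: 24 matched + 3 padded = 27 rows.

27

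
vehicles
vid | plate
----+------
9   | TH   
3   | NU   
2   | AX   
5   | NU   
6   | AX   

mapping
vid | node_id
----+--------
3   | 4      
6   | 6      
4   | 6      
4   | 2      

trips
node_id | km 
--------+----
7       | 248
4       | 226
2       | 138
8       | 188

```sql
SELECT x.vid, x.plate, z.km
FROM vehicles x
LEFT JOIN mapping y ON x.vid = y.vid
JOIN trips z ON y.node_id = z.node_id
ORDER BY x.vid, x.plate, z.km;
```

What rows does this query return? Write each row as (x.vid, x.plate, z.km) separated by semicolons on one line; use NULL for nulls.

Joins associate left-to-right: vehicles LEFT JOIN mapping on vid gives 5 intermediate row(s).
Then INNER JOIN `trips z` on node_id: keep only rows whose y.node_id appears in z.

(3, NU, 226)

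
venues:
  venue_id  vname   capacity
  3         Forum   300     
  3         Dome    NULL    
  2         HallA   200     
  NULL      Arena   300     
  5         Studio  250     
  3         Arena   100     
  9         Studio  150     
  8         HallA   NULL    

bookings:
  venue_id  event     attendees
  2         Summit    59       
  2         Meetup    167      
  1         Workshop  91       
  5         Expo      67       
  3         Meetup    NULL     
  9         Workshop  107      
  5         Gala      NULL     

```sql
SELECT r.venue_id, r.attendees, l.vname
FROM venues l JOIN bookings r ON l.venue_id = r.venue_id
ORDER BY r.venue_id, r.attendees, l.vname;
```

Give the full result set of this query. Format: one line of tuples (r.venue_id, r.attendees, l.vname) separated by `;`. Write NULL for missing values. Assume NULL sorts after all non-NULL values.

INNER JOIN keeps only pairs where the ON condition holds.
Matching on l.venue_id = r.venue_id. A NULL in a compared column never satisfies the condition.
- l row (venue_id=3): matches 1 r row(s) → 1 output row(s).
- l row (venue_id=3): matches 1 r row(s) → 1 output row(s).
- l row (venue_id=2): matches 2 r row(s) → 2 output row(s).
- l row (venue_id=NULL): no match → dropped.
- l row (venue_id=5): matches 2 r row(s) → 2 output row(s).
- l row (venue_id=3): matches 1 r row(s) → 1 output row(s).
- l row (venue_id=9): matches 1 r row(s) → 1 output row(s).
- l row (venue_id=8): no match → dropped.
After projecting and ordering:
r.venue_id | r.attendees | l.vname
2 | 59 | HallA
2 | 167 | HallA
3 | NULL | Arena
3 | NULL | Dome
3 | NULL | Forum
5 | 67 | Studio
5 | NULL | Studio
9 | 107 | Studio

(2, 59, HallA); (2, 167, HallA); (3, NULL, Arena); (3, NULL, Dome); (3, NULL, Forum); (5, 67, Studio); (5, NULL, Studio); (9, 107, Studio)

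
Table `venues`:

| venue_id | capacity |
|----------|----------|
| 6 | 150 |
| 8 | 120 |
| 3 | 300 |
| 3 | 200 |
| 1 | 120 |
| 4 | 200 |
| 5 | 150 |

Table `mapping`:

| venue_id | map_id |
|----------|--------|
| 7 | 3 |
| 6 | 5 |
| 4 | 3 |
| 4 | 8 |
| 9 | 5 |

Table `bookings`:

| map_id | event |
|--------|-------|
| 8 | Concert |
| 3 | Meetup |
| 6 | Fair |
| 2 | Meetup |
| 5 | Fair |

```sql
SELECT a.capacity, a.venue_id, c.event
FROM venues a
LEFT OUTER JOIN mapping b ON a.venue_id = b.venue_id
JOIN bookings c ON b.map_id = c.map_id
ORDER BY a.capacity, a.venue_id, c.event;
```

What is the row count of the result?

Evaluate left to right. First `venues a LEFT JOIN mapping b` on venue_id: 8 row(s).
Then INNER JOIN `bookings c` on map_id: keep only rows whose b.map_id appears in c.
Result: 3 row(s).

3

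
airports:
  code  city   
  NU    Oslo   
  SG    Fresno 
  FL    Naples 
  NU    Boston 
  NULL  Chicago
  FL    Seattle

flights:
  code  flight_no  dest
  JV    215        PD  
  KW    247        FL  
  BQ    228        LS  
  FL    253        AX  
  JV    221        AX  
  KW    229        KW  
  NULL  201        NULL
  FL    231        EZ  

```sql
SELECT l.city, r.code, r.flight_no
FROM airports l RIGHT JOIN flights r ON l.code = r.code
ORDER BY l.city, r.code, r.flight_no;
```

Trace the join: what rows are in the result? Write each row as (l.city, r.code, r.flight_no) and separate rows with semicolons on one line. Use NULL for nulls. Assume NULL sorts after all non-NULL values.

RIGHT JOIN keeps every row from `flights`; unmatched rows get NULL for `airports`'s columns.
Matching on l.code = r.code. A NULL in a compared column never satisfies the condition.
- code=NU: no matching r row.
- code=SG: no matching r row.
- code=FL: 2 matching r row(s), so 2 row(s) emitted.
- code=NU: no matching r row.
- code=NULL: no matching r row.
- code=FL: 2 matching r row(s), so 2 row(s) emitted.
- plus 6 unmatched r row(s), each kept with NULL l columns.
After projecting and ordering:
l.city | r.code | r.flight_no
Naples | FL | 231
Naples | FL | 253
Seattle | FL | 231
Seattle | FL | 253
NULL | BQ | 228
NULL | JV | 215
NULL | JV | 221
NULL | KW | 229
NULL | KW | 247
NULL | NULL | 201

(Naples, FL, 231); (Naples, FL, 253); (Seattle, FL, 231); (Seattle, FL, 253); (NULL, BQ, 228); (NULL, JV, 215); (NULL, JV, 221); (NULL, KW, 229); (NULL, KW, 247); (NULL, NULL, 201)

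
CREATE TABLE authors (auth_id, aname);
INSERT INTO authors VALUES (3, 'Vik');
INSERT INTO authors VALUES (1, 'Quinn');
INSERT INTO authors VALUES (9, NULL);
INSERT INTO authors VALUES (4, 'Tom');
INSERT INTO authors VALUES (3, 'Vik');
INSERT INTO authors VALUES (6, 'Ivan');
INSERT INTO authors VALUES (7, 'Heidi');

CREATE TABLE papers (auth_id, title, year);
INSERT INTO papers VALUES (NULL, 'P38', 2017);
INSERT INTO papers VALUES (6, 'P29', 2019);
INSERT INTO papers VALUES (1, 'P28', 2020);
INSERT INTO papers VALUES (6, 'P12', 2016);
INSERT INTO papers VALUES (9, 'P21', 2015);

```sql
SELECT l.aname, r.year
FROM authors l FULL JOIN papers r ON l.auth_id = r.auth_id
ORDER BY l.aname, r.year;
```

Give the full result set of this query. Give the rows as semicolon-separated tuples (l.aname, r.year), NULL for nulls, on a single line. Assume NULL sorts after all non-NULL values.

(Heidi, NULL); (Ivan, 2016); (Ivan, 2019); (Quinn, 2020); (Tom, NULL); (Vik, NULL); (Vik, NULL); (NULL, 2015); (NULL, 2017)

FULL OUTER JOIN keeps every row from both sides; unmatched rows get NULL for the other side's columns.
Matching on l.auth_id = r.auth_id. A NULL in a compared column never satisfies the condition.
- auth_id=3: no r row matches, row kept with r columns NULL.
- auth_id=1: 1 matching r row(s), so 1 row(s) emitted.
- auth_id=9: 1 matching r row(s), so 1 row(s) emitted.
- auth_id=4: no r row matches, row kept with r columns NULL.
- auth_id=3: no r row matches, row kept with r columns NULL.
- auth_id=6: 2 matching r row(s), so 2 row(s) emitted.
- auth_id=7: no r row matches, row kept with r columns NULL.
- plus 1 unmatched r row(s), each kept with NULL l columns.
After projecting and ordering:
l.aname | r.year
Heidi | NULL
Ivan | 2016
Ivan | 2019
Quinn | 2020
Tom | NULL
Vik | NULL
Vik | NULL
NULL | 2015
NULL | 2017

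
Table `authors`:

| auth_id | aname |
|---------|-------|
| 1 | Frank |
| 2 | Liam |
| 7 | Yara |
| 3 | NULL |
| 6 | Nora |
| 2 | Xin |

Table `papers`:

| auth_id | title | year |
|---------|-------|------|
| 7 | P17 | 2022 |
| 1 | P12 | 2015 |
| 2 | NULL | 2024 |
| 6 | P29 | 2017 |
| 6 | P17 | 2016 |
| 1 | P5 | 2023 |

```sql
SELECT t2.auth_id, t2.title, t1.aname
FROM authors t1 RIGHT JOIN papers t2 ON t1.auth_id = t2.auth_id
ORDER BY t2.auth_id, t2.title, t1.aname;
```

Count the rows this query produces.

7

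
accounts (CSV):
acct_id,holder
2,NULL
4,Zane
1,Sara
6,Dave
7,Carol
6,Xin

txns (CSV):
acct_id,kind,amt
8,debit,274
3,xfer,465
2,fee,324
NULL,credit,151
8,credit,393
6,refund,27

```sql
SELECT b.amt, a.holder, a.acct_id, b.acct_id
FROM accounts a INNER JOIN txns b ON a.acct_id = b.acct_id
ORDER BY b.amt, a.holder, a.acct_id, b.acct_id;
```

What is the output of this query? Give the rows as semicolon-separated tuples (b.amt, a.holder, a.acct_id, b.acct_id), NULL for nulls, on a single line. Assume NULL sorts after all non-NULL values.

(27, Dave, 6, 6); (27, Xin, 6, 6); (324, NULL, 2, 2)

INNER JOIN keeps only pairs where the ON condition holds.
Matching on a.acct_id = b.acct_id. A NULL in a compared column never satisfies the condition.
Matched pairs: 3.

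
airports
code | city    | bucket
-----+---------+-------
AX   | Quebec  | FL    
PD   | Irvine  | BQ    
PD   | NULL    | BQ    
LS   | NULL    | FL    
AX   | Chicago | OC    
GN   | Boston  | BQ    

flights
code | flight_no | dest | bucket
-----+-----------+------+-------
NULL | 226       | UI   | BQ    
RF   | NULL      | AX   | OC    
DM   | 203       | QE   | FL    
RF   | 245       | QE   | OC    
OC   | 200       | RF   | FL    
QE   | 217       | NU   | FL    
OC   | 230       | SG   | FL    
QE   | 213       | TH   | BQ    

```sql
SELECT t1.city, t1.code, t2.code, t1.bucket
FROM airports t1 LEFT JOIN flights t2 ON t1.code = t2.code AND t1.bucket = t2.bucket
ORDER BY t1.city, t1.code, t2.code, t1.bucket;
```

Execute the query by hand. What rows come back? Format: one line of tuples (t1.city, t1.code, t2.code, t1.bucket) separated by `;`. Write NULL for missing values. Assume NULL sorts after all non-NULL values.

LEFT JOIN keeps every row from `airports`; unmatched rows get NULL for `flights`'s columns.
Matching on t1.code = t2.code AND t1.bucket = t2.bucket. A NULL in a compared column never satisfies the condition.
Matched pairs: 0; unmatched t1 rows kept: 6.

(Boston, GN, NULL, BQ); (Chicago, AX, NULL, OC); (Irvine, PD, NULL, BQ); (Quebec, AX, NULL, FL); (NULL, LS, NULL, FL); (NULL, PD, NULL, BQ)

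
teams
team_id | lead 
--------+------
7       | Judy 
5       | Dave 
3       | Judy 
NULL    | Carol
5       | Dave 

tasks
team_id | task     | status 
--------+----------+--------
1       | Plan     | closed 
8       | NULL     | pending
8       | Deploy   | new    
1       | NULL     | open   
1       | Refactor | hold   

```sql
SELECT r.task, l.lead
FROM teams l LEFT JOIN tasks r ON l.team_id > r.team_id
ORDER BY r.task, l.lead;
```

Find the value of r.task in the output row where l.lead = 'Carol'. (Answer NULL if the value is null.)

LEFT JOIN keeps every row from `teams`; unmatched rows get NULL for `tasks`'s columns.
Matching on l.team_id > r.team_id. A NULL in a compared column never satisfies the condition.
- l (team_id=7) pairs with 3 row(s) of r.
- l (team_id=5) pairs with 3 row(s) of r.
- l (team_id=3) pairs with 3 row(s) of r.
- l (team_id=NULL) has no partner → padded with NULL.
- l (team_id=5) pairs with 3 row(s) of r.

NULL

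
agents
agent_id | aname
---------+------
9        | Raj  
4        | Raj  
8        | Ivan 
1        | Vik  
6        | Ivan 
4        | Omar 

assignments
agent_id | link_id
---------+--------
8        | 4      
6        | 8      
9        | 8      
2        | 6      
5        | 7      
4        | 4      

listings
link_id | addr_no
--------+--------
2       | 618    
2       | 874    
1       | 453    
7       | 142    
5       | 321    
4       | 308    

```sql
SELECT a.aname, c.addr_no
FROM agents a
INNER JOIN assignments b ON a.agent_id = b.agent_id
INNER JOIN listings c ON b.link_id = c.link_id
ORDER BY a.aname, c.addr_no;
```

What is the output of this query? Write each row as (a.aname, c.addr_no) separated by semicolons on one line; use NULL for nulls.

Evaluate left to right. First `agents a INNER JOIN assignments b` on agent_id: 5 row(s).
Then INNER JOIN `listings c` on link_id: keep only rows whose b.link_id appears in c.

(Ivan, 308); (Omar, 308); (Raj, 308)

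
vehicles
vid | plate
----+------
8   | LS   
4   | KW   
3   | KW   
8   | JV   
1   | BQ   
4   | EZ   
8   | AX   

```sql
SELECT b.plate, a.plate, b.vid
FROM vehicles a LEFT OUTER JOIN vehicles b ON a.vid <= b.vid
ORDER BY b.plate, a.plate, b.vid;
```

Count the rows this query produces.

LEFT JOIN keeps every row from `vehicles a`; unmatched rows get NULL for `vehicles b`'s columns.
Matching on a.vid <= b.vid.
- vid=8: 3 matching b row(s), so 3 row(s) emitted.
- vid=4: 5 matching b row(s), so 5 row(s) emitted.
- vid=3: 6 matching b row(s), so 6 row(s) emitted.
- vid=8: 3 matching b row(s), so 3 row(s) emitted.
- vid=1: 7 matching b row(s), so 7 row(s) emitted.
- vid=4: 5 matching b row(s), so 5 row(s) emitted.
- vid=8: 3 matching b row(s), so 3 row(s) emitted.
Total: 32 rows.

32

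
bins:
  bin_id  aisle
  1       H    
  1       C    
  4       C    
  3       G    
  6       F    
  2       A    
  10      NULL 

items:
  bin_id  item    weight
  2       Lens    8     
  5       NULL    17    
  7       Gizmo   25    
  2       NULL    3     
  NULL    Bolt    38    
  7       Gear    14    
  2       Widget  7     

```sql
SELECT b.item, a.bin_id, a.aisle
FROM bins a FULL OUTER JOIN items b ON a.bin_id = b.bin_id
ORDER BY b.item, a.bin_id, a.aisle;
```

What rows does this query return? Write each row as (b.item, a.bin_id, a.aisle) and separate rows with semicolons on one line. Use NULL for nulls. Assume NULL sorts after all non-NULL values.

(Bolt, NULL, NULL); (Gear, NULL, NULL); (Gizmo, NULL, NULL); (Lens, 2, A); (Widget, 2, A); (NULL, 1, C); (NULL, 1, H); (NULL, 2, A); (NULL, 3, G); (NULL, 4, C); (NULL, 6, F); (NULL, 10, NULL); (NULL, NULL, NULL)

FULL OUTER JOIN keeps every row from both sides; unmatched rows get NULL for the other side's columns.
Matching on a.bin_id = b.bin_id. A NULL in a compared column never satisfies the condition.
Matched pairs: 3; unmatched a rows kept: 6; unmatched b rows kept: 4.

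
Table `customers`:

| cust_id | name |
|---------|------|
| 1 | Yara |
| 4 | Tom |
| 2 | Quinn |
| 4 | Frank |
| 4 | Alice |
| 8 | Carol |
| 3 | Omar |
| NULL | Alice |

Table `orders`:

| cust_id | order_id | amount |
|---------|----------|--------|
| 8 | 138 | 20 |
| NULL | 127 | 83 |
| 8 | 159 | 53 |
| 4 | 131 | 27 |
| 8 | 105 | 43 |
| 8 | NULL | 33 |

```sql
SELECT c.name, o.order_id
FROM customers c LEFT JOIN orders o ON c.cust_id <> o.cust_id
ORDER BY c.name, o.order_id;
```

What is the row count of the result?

LEFT JOIN keeps every row from `customers`; unmatched rows get NULL for `orders`'s columns.
Matching on c.cust_id <> o.cust_id. A NULL in a compared column never satisfies the condition.
- c (cust_id=1) pairs with 5 row(s) of o.
- c (cust_id=4) pairs with 4 row(s) of o.
- c (cust_id=2) pairs with 5 row(s) of o.
- c (cust_id=4) pairs with 4 row(s) of o.
- c (cust_id=4) pairs with 4 row(s) of o.
- c (cust_id=8) pairs with 1 row(s) of o.
- c (cust_id=3) pairs with 5 row(s) of o.
- c (cust_id=NULL) has no partner → padded with NULL.
Total: 28 matched + 1 padded = 29 rows.

29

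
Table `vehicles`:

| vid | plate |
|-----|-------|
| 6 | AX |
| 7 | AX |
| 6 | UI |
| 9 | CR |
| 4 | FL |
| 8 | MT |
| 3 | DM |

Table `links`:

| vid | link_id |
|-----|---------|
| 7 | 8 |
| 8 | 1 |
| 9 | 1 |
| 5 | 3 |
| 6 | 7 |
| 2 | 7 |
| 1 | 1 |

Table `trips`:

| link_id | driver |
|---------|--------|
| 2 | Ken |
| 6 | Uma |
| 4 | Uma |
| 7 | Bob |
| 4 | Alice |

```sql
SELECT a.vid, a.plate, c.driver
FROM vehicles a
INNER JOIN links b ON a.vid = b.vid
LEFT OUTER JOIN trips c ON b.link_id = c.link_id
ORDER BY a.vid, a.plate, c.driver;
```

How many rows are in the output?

5

Joins associate left-to-right: vehicles INNER JOIN links on vid gives 5 intermediate row(s).
Then LEFT JOIN `trips c` on link_id: each of those 5 rows is kept; rows whose b.link_id has no match in c get NULL for c's columns.
Result: 5 row(s).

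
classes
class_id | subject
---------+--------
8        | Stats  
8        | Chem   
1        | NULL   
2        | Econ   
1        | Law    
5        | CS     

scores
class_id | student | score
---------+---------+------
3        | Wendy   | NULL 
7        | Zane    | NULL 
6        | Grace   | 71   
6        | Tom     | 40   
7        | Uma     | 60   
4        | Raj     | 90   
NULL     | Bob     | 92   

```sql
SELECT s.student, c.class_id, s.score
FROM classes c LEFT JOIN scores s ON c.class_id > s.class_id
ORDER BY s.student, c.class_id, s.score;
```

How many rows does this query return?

17

LEFT JOIN keeps every row from `classes`; unmatched rows get NULL for `scores`'s columns.
Matching on c.class_id > s.class_id. A NULL in a compared column never satisfies the condition.
- c row (class_id=8): matches 6 s row(s) → 6 output row(s).
- c row (class_id=8): matches 6 s row(s) → 6 output row(s).
- c row (class_id=1): no match → kept, s columns NULL.
- c row (class_id=2): no match → kept, s columns NULL.
- c row (class_id=1): no match → kept, s columns NULL.
- c row (class_id=5): matches 2 s row(s) → 2 output row(s).
Total: 14 matched + 3 padded = 17 rows.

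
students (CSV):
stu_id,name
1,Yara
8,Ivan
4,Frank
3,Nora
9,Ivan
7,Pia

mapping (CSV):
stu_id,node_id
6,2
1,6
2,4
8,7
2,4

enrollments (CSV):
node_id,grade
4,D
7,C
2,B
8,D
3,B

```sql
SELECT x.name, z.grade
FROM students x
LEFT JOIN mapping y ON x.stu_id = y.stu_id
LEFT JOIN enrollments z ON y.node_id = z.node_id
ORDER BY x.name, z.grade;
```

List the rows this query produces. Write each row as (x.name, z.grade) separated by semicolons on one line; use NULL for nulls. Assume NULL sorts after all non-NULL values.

Evaluate left to right. First `students x LEFT JOIN mapping y` on stu_id: 6 row(s).
Then LEFT JOIN `enrollments z` on node_id: each of those 6 rows is kept; rows whose y.node_id has no match in z get NULL for z's columns.

(Frank, NULL); (Ivan, C); (Ivan, NULL); (Nora, NULL); (Pia, NULL); (Yara, NULL)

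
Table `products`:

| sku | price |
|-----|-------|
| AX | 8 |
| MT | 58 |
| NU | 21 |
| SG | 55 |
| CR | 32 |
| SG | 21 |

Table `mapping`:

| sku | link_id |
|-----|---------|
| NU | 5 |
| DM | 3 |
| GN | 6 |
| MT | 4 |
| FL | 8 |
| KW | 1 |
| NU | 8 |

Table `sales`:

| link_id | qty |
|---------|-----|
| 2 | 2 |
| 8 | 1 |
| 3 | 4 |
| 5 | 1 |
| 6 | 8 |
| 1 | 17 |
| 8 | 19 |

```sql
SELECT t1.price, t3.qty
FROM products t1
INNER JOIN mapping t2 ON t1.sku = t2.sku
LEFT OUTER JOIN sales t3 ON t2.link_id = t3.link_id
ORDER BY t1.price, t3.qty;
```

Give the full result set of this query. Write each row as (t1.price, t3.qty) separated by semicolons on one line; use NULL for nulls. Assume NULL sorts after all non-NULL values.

(21, 1); (21, 1); (21, 19); (58, NULL)

Evaluate left to right. First `products t1 INNER JOIN mapping t2` on sku: 3 row(s).
Then LEFT JOIN `sales t3` on link_id: each of those 3 rows is kept; rows whose t2.link_id has no match in t3 get NULL for t3's columns.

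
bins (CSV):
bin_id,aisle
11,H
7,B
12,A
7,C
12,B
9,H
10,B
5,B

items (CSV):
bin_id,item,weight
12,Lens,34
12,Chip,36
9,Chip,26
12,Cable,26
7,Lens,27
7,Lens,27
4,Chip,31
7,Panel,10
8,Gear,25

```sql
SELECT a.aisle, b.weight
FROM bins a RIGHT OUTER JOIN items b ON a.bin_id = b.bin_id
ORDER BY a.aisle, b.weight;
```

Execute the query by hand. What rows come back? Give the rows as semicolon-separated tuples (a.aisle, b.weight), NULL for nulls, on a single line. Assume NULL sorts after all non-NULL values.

(A, 26); (A, 34); (A, 36); (B, 10); (B, 26); (B, 27); (B, 27); (B, 34); (B, 36); (C, 10); (C, 27); (C, 27); (H, 26); (NULL, 25); (NULL, 31)

RIGHT JOIN keeps every row from `items`; unmatched rows get NULL for `bins`'s columns.
Matching on a.bin_id = b.bin_id.
- a[0] bin_id=11 → no match.
- a[1] bin_id=7 → 3 match(es) in b → 3 row(s).
- a[2] bin_id=12 → 3 match(es) in b → 3 row(s).
- a[3] bin_id=7 → 3 match(es) in b → 3 row(s).
- a[4] bin_id=12 → 3 match(es) in b → 3 row(s).
- a[5] bin_id=9 → 1 match(es) in b → 1 row(s).
- a[6] bin_id=10 → no match.
- a[7] bin_id=5 → no match.
- plus 2 unmatched b row(s), each kept with NULL a columns.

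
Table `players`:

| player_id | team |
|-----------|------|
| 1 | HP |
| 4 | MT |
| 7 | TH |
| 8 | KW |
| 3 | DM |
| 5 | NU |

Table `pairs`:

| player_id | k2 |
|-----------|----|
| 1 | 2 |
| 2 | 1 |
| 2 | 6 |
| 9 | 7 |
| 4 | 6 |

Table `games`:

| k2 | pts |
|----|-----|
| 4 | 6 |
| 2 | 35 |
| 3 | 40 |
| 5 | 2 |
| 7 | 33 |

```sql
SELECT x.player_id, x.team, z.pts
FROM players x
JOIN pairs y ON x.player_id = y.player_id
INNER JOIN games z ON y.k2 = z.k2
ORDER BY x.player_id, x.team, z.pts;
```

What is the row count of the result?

1

Evaluate left to right. First `players x INNER JOIN pairs y` on player_id: 2 row(s).
Then INNER JOIN `games z` on k2: keep only rows whose y.k2 appears in z.
Result: 1 row(s).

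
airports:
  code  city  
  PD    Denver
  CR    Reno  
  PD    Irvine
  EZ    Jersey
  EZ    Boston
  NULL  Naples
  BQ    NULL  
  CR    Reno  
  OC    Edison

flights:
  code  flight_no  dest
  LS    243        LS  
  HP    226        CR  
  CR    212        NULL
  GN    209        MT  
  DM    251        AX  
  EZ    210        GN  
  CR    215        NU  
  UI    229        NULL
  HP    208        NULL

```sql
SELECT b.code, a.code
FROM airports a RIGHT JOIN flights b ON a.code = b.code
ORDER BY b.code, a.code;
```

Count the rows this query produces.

RIGHT JOIN keeps every row from `flights`; unmatched rows get NULL for `airports`'s columns.
Matching on a.code = b.code. A NULL in a compared column never satisfies the condition.
- a[0] code=PD → no match.
- a[1] code=CR → 2 match(es) in b → 2 row(s).
- a[2] code=PD → no match.
- a[3] code=EZ → 1 match(es) in b → 1 row(s).
- a[4] code=EZ → 1 match(es) in b → 1 row(s).
- a[5] code=NULL → no match.
- a[6] code=BQ → no match.
- a[7] code=CR → 2 match(es) in b → 2 row(s).
- a[8] code=OC → no match.
- 6 row(s) from b found no a partner → padded with NULL.
Total: 6 matched + 6 padded = 12 rows.

12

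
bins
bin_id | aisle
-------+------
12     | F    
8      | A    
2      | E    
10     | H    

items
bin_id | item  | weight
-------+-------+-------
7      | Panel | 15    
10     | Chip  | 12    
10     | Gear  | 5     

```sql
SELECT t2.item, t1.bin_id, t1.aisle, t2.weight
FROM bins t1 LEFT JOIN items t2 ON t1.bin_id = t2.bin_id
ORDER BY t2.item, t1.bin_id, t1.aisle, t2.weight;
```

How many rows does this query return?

LEFT JOIN keeps every row from `bins`; unmatched rows get NULL for `items`'s columns.
Matching on t1.bin_id = t2.bin_id.
- t1 row (bin_id=12): no match → kept, t2 columns NULL.
- t1 row (bin_id=8): no match → kept, t2 columns NULL.
- t1 row (bin_id=2): no match → kept, t2 columns NULL.
- t1 row (bin_id=10): matches 2 t2 row(s) → 2 output row(s).
Total: 2 matched + 3 padded = 5 rows.

5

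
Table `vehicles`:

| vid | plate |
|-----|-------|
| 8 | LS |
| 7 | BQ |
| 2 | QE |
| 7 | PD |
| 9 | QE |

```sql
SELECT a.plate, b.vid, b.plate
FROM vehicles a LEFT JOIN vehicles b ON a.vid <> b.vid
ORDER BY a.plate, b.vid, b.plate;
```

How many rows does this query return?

18

LEFT JOIN keeps every row from `vehicles a`; unmatched rows get NULL for `vehicles b`'s columns.
Matching on a.vid <> b.vid.
- vid=8: 4 matching b row(s), so 4 row(s) emitted.
- vid=7: 3 matching b row(s), so 3 row(s) emitted.
- vid=2: 4 matching b row(s), so 4 row(s) emitted.
- vid=7: 3 matching b row(s), so 3 row(s) emitted.
- vid=9: 4 matching b row(s), so 4 row(s) emitted.
Total: 18 rows.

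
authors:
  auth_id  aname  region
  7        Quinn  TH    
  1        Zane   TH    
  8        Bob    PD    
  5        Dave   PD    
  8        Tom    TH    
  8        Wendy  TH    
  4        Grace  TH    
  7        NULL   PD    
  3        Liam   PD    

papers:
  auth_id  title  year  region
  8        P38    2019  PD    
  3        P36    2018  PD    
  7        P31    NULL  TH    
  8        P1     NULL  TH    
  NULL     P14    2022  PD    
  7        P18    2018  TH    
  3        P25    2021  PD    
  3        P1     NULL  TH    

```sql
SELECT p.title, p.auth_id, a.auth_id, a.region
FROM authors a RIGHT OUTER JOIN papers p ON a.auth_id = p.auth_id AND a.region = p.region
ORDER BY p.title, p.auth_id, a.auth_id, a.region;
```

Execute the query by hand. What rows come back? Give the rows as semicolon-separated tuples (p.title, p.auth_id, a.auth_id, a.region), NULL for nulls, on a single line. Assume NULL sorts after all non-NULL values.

RIGHT JOIN keeps every row from `papers`; unmatched rows get NULL for `authors`'s columns.
Matching on a.auth_id = p.auth_id AND a.region = p.region. A NULL in a compared column never satisfies the condition.
- auth_id=7, region=TH: 2 matching p row(s), so 2 row(s) emitted.
- auth_id=1, region=TH: no matching p row.
- auth_id=8, region=PD: 1 matching p row(s), so 1 row(s) emitted.
- auth_id=5, region=PD: no matching p row.
- auth_id=8, region=TH: 1 matching p row(s), so 1 row(s) emitted.
- auth_id=8, region=TH: 1 matching p row(s), so 1 row(s) emitted.
- auth_id=4, region=TH: no matching p row.
- auth_id=7, region=PD: no matching p row.
- auth_id=3, region=PD: 2 matching p row(s), so 2 row(s) emitted.
- plus 2 unmatched p row(s), each kept with NULL a columns.
After projecting and ordering:
p.title | p.auth_id | a.auth_id | a.region
P1 | 3 | NULL | NULL
P1 | 8 | 8 | TH
P1 | 8 | 8 | TH
P14 | NULL | NULL | NULL
P18 | 7 | 7 | TH
P25 | 3 | 3 | PD
P31 | 7 | 7 | TH
P36 | 3 | 3 | PD
P38 | 8 | 8 | PD

(P1, 3, NULL, NULL); (P1, 8, 8, TH); (P1, 8, 8, TH); (P14, NULL, NULL, NULL); (P18, 7, 7, TH); (P25, 3, 3, PD); (P31, 7, 7, TH); (P36, 3, 3, PD); (P38, 8, 8, PD)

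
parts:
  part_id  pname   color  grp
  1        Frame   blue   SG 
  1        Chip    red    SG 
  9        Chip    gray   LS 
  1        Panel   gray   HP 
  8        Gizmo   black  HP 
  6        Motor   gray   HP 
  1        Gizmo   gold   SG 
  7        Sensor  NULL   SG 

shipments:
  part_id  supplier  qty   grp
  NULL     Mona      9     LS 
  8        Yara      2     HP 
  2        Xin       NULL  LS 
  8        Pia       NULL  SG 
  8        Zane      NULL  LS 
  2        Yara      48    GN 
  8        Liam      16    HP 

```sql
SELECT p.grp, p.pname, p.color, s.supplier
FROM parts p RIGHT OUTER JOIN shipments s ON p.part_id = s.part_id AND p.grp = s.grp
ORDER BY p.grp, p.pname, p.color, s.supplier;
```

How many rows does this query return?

RIGHT JOIN keeps every row from `shipments`; unmatched rows get NULL for `parts`'s columns.
Matching on p.part_id = s.part_id AND p.grp = s.grp. A NULL in a compared column never satisfies the condition.
- part_id=1, grp=SG: no matching s row.
- part_id=1, grp=SG: no matching s row.
- part_id=9, grp=LS: no matching s row.
- part_id=1, grp=HP: no matching s row.
- part_id=8, grp=HP: 2 matching s row(s), so 2 row(s) emitted.
- part_id=6, grp=HP: no matching s row.
- part_id=1, grp=SG: no matching s row.
- part_id=7, grp=SG: no matching s row.
- plus 5 unmatched s row(s), each kept with NULL p columns.
Total: 2 matched + 5 padded = 7 rows.

7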